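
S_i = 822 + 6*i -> [822, 828, 834, 840, 846]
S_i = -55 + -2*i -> [-55, -57, -59, -61, -63]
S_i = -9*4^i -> [-9, -36, -144, -576, -2304]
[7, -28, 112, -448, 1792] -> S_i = 7*-4^i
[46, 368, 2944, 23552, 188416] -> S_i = 46*8^i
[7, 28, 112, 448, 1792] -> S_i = 7*4^i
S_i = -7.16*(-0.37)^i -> [-7.16, 2.65, -0.98, 0.36, -0.13]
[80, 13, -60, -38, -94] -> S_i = Random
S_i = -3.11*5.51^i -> [-3.11, -17.14, -94.42, -520.25, -2866.6]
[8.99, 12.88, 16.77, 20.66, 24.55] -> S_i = 8.99 + 3.89*i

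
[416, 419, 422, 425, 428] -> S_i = 416 + 3*i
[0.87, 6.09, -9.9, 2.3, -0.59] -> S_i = Random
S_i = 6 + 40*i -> [6, 46, 86, 126, 166]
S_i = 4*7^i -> [4, 28, 196, 1372, 9604]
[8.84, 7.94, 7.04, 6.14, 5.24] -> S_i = 8.84 + -0.90*i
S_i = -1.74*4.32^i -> [-1.74, -7.52, -32.47, -140.28, -606.02]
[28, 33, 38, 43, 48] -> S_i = 28 + 5*i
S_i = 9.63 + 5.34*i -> [9.63, 14.97, 20.31, 25.65, 30.99]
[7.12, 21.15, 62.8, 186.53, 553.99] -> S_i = 7.12*2.97^i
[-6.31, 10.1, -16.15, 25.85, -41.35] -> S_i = -6.31*(-1.60)^i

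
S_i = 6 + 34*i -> [6, 40, 74, 108, 142]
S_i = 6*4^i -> [6, 24, 96, 384, 1536]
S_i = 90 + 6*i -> [90, 96, 102, 108, 114]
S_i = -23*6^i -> [-23, -138, -828, -4968, -29808]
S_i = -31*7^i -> [-31, -217, -1519, -10633, -74431]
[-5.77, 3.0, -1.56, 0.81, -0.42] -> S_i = -5.77*(-0.52)^i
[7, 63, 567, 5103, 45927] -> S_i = 7*9^i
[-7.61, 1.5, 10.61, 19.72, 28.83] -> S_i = -7.61 + 9.11*i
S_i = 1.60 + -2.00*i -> [1.6, -0.4, -2.4, -4.4, -6.4]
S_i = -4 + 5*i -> [-4, 1, 6, 11, 16]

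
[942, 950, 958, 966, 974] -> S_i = 942 + 8*i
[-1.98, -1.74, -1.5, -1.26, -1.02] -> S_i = -1.98 + 0.24*i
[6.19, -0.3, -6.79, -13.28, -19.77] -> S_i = 6.19 + -6.49*i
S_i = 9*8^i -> [9, 72, 576, 4608, 36864]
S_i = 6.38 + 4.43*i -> [6.38, 10.81, 15.24, 19.67, 24.1]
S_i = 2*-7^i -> [2, -14, 98, -686, 4802]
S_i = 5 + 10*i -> [5, 15, 25, 35, 45]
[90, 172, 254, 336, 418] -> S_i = 90 + 82*i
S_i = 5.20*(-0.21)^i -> [5.2, -1.09, 0.23, -0.05, 0.01]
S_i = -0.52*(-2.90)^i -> [-0.52, 1.51, -4.37, 12.68, -36.78]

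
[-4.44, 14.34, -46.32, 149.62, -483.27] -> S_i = -4.44*(-3.23)^i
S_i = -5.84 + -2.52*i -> [-5.84, -8.36, -10.88, -13.4, -15.92]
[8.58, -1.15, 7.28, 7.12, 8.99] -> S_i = Random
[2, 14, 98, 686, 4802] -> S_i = 2*7^i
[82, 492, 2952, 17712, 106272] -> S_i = 82*6^i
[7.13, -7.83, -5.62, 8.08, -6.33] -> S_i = Random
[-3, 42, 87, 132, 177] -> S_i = -3 + 45*i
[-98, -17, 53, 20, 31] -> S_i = Random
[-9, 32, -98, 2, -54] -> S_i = Random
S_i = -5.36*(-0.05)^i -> [-5.36, 0.27, -0.01, 0.0, -0.0]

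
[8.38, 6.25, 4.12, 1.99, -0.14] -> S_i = 8.38 + -2.13*i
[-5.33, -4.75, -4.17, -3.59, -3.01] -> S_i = -5.33 + 0.58*i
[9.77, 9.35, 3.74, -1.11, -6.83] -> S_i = Random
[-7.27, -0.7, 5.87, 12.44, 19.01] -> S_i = -7.27 + 6.57*i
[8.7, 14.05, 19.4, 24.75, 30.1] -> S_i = 8.70 + 5.35*i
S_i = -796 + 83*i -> [-796, -713, -630, -547, -464]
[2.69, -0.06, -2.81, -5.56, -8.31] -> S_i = 2.69 + -2.75*i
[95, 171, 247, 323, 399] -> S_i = 95 + 76*i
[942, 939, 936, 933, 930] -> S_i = 942 + -3*i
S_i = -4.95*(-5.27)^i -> [-4.95, 26.09, -137.48, 724.5, -3818.1]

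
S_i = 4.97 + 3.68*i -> [4.97, 8.65, 12.33, 16.01, 19.69]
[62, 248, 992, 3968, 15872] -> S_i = 62*4^i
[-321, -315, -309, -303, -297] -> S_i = -321 + 6*i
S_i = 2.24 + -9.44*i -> [2.24, -7.2, -16.64, -26.08, -35.52]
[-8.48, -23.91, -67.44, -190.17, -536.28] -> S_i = -8.48*2.82^i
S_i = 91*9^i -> [91, 819, 7371, 66339, 597051]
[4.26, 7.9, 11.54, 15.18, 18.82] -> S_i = 4.26 + 3.64*i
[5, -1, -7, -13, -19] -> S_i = 5 + -6*i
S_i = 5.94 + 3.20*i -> [5.94, 9.14, 12.34, 15.54, 18.74]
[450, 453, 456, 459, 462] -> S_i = 450 + 3*i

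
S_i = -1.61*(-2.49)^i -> [-1.61, 4.01, -9.98, 24.86, -61.89]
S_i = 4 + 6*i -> [4, 10, 16, 22, 28]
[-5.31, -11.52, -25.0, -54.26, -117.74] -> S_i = -5.31*2.17^i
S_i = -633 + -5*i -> [-633, -638, -643, -648, -653]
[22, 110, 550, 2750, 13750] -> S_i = 22*5^i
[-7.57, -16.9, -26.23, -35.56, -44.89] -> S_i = -7.57 + -9.33*i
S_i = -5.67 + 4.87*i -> [-5.67, -0.8, 4.07, 8.94, 13.81]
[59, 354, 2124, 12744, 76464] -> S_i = 59*6^i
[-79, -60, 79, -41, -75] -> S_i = Random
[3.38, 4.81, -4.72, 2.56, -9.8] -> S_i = Random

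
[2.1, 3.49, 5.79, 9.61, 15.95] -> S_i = 2.10*1.66^i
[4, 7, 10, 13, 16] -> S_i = 4 + 3*i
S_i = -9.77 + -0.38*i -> [-9.77, -10.15, -10.53, -10.91, -11.29]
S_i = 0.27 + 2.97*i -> [0.27, 3.24, 6.21, 9.18, 12.15]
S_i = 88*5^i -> [88, 440, 2200, 11000, 55000]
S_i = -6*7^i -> [-6, -42, -294, -2058, -14406]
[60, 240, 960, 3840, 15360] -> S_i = 60*4^i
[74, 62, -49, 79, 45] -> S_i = Random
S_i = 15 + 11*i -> [15, 26, 37, 48, 59]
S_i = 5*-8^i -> [5, -40, 320, -2560, 20480]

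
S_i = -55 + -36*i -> [-55, -91, -127, -163, -199]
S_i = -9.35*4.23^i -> [-9.35, -39.55, -167.3, -707.67, -2993.46]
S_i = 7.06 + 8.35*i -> [7.06, 15.41, 23.76, 32.11, 40.46]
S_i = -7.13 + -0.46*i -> [-7.13, -7.59, -8.05, -8.51, -8.97]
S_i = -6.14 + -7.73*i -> [-6.14, -13.87, -21.6, -29.33, -37.06]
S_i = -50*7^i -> [-50, -350, -2450, -17150, -120050]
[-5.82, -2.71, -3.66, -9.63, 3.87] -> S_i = Random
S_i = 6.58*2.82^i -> [6.58, 18.56, 52.33, 147.56, 416.12]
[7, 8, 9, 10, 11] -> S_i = 7 + 1*i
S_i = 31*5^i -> [31, 155, 775, 3875, 19375]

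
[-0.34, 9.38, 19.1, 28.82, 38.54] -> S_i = -0.34 + 9.72*i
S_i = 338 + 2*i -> [338, 340, 342, 344, 346]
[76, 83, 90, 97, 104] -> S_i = 76 + 7*i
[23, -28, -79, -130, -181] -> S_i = 23 + -51*i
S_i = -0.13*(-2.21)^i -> [-0.13, 0.29, -0.63, 1.4, -3.1]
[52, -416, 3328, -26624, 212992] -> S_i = 52*-8^i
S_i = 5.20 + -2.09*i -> [5.2, 3.11, 1.02, -1.07, -3.16]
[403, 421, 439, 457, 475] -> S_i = 403 + 18*i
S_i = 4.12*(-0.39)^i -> [4.12, -1.61, 0.63, -0.24, 0.1]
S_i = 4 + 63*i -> [4, 67, 130, 193, 256]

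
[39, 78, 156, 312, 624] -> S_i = 39*2^i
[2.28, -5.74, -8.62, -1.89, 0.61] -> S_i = Random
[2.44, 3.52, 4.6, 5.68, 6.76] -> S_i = 2.44 + 1.08*i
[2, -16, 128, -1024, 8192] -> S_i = 2*-8^i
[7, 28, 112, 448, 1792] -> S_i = 7*4^i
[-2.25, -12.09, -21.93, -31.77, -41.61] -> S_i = -2.25 + -9.84*i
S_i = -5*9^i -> [-5, -45, -405, -3645, -32805]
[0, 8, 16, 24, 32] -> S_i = 0 + 8*i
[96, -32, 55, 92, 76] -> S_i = Random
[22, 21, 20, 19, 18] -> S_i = 22 + -1*i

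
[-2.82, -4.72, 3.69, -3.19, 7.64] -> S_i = Random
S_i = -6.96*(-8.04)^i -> [-6.96, 55.96, -449.91, 3617.24, -29082.61]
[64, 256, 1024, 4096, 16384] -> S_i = 64*4^i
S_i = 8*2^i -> [8, 16, 32, 64, 128]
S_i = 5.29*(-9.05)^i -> [5.29, -47.87, 433.26, -3921.04, 35485.42]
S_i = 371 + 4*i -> [371, 375, 379, 383, 387]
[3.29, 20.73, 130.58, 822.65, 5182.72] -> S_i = 3.29*6.30^i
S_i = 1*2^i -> [1, 2, 4, 8, 16]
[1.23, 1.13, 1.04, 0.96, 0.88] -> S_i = 1.23*0.92^i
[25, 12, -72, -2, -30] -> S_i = Random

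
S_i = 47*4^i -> [47, 188, 752, 3008, 12032]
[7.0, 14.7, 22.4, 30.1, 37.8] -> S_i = 7.00 + 7.70*i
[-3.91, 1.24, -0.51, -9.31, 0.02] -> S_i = Random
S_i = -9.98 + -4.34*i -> [-9.98, -14.32, -18.66, -23.0, -27.34]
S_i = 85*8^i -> [85, 680, 5440, 43520, 348160]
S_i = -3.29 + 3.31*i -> [-3.29, 0.02, 3.33, 6.64, 9.95]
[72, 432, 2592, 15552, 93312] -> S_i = 72*6^i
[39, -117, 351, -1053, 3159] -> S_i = 39*-3^i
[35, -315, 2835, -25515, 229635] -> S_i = 35*-9^i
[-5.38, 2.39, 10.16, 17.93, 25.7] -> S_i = -5.38 + 7.77*i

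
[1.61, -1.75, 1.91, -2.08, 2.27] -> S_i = 1.61*(-1.09)^i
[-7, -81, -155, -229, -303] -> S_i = -7 + -74*i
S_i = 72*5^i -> [72, 360, 1800, 9000, 45000]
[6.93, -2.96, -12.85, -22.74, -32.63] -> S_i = 6.93 + -9.89*i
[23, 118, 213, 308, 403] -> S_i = 23 + 95*i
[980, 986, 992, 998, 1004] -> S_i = 980 + 6*i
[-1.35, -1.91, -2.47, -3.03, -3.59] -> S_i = -1.35 + -0.56*i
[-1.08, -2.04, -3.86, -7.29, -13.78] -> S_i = -1.08*1.89^i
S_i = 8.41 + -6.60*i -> [8.41, 1.81, -4.79, -11.39, -17.99]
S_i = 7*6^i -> [7, 42, 252, 1512, 9072]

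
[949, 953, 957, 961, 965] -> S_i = 949 + 4*i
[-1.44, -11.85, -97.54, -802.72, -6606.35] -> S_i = -1.44*8.23^i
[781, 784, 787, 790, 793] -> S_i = 781 + 3*i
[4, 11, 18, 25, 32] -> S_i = 4 + 7*i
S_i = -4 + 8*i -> [-4, 4, 12, 20, 28]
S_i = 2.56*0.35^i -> [2.56, 0.9, 0.31, 0.11, 0.04]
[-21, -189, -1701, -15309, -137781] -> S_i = -21*9^i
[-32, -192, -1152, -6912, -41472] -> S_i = -32*6^i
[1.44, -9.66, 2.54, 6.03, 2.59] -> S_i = Random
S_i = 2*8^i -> [2, 16, 128, 1024, 8192]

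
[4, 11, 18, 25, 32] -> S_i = 4 + 7*i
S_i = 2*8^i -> [2, 16, 128, 1024, 8192]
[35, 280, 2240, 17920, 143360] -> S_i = 35*8^i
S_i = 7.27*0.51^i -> [7.27, 3.71, 1.89, 0.96, 0.49]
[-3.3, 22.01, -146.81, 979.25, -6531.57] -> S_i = -3.30*(-6.67)^i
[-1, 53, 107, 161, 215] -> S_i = -1 + 54*i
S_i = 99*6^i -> [99, 594, 3564, 21384, 128304]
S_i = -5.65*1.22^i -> [-5.65, -6.89, -8.41, -10.26, -12.52]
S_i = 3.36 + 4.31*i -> [3.36, 7.67, 11.98, 16.29, 20.6]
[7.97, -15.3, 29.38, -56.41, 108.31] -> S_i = 7.97*(-1.92)^i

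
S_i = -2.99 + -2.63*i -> [-2.99, -5.62, -8.25, -10.88, -13.51]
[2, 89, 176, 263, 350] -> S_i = 2 + 87*i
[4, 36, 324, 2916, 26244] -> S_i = 4*9^i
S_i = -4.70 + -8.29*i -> [-4.7, -12.99, -21.28, -29.57, -37.86]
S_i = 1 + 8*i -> [1, 9, 17, 25, 33]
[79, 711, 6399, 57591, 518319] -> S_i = 79*9^i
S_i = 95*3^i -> [95, 285, 855, 2565, 7695]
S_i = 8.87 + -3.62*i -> [8.87, 5.25, 1.63, -1.99, -5.61]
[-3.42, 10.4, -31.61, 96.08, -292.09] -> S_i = -3.42*(-3.04)^i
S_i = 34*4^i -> [34, 136, 544, 2176, 8704]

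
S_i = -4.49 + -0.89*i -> [-4.49, -5.38, -6.27, -7.16, -8.05]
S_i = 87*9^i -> [87, 783, 7047, 63423, 570807]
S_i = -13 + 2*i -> [-13, -11, -9, -7, -5]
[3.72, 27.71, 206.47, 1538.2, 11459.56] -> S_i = 3.72*7.45^i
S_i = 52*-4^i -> [52, -208, 832, -3328, 13312]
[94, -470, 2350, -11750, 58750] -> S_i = 94*-5^i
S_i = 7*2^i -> [7, 14, 28, 56, 112]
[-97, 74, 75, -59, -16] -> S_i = Random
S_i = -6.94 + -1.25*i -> [-6.94, -8.19, -9.44, -10.69, -11.94]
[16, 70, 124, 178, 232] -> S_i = 16 + 54*i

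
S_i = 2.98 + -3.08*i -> [2.98, -0.1, -3.18, -6.26, -9.34]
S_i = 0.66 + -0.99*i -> [0.66, -0.33, -1.32, -2.31, -3.3]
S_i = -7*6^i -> [-7, -42, -252, -1512, -9072]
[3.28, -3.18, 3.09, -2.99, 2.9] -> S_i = 3.28*(-0.97)^i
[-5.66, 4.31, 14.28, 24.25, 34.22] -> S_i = -5.66 + 9.97*i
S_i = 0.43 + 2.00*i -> [0.43, 2.43, 4.43, 6.43, 8.43]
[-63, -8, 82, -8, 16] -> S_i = Random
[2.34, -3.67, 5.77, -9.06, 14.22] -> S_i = 2.34*(-1.57)^i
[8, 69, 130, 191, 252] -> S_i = 8 + 61*i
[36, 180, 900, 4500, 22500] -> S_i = 36*5^i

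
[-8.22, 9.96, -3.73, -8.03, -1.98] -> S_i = Random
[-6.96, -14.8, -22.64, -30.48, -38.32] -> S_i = -6.96 + -7.84*i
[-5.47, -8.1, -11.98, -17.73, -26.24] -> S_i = -5.47*1.48^i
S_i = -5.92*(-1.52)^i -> [-5.92, 9.0, -13.68, 20.79, -31.6]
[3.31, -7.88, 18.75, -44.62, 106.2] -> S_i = 3.31*(-2.38)^i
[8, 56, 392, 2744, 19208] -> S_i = 8*7^i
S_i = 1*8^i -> [1, 8, 64, 512, 4096]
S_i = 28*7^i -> [28, 196, 1372, 9604, 67228]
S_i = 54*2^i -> [54, 108, 216, 432, 864]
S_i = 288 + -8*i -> [288, 280, 272, 264, 256]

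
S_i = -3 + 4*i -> [-3, 1, 5, 9, 13]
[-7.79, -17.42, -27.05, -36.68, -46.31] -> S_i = -7.79 + -9.63*i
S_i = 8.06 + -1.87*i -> [8.06, 6.19, 4.32, 2.45, 0.58]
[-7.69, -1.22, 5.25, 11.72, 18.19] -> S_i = -7.69 + 6.47*i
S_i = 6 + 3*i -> [6, 9, 12, 15, 18]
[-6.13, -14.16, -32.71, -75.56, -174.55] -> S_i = -6.13*2.31^i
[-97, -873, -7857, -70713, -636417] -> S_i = -97*9^i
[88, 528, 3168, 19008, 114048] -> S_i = 88*6^i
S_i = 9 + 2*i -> [9, 11, 13, 15, 17]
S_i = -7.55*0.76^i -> [-7.55, -5.74, -4.36, -3.31, -2.52]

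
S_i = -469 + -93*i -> [-469, -562, -655, -748, -841]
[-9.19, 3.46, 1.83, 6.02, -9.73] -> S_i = Random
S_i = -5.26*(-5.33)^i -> [-5.26, 28.04, -149.43, 796.47, -4245.17]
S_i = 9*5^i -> [9, 45, 225, 1125, 5625]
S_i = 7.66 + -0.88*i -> [7.66, 6.78, 5.9, 5.02, 4.14]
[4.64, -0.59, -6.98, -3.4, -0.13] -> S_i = Random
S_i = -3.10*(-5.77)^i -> [-3.1, 17.89, -103.21, 595.51, -3436.09]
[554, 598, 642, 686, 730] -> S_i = 554 + 44*i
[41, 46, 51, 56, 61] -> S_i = 41 + 5*i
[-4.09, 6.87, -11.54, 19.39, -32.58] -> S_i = -4.09*(-1.68)^i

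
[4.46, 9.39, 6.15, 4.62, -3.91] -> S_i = Random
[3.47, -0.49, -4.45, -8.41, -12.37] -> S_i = 3.47 + -3.96*i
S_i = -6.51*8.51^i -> [-6.51, -55.4, -471.45, -4012.08, -34142.81]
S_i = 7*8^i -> [7, 56, 448, 3584, 28672]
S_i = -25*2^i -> [-25, -50, -100, -200, -400]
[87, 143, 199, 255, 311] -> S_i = 87 + 56*i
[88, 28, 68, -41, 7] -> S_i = Random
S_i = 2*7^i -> [2, 14, 98, 686, 4802]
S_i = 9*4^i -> [9, 36, 144, 576, 2304]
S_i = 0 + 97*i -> [0, 97, 194, 291, 388]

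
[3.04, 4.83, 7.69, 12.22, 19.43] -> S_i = 3.04*1.59^i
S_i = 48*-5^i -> [48, -240, 1200, -6000, 30000]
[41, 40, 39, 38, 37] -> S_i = 41 + -1*i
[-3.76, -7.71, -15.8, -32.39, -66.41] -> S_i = -3.76*2.05^i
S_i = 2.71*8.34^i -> [2.71, 22.6, 188.5, 1572.05, 13110.93]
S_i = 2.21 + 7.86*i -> [2.21, 10.07, 17.93, 25.79, 33.65]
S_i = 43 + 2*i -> [43, 45, 47, 49, 51]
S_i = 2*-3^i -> [2, -6, 18, -54, 162]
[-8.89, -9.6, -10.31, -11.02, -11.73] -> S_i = -8.89 + -0.71*i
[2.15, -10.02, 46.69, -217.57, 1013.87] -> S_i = 2.15*(-4.66)^i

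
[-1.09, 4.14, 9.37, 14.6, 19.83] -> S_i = -1.09 + 5.23*i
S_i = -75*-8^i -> [-75, 600, -4800, 38400, -307200]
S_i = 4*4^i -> [4, 16, 64, 256, 1024]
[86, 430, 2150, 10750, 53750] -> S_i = 86*5^i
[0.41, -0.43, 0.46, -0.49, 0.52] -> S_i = 0.41*(-1.06)^i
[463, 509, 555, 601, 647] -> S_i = 463 + 46*i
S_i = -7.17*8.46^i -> [-7.17, -60.66, -513.17, -4341.4, -36728.28]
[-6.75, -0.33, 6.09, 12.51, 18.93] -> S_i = -6.75 + 6.42*i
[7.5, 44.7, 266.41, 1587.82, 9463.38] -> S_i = 7.50*5.96^i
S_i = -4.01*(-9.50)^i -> [-4.01, 38.1, -361.9, 3438.07, -32661.7]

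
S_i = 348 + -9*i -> [348, 339, 330, 321, 312]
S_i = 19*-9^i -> [19, -171, 1539, -13851, 124659]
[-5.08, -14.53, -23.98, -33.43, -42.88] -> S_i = -5.08 + -9.45*i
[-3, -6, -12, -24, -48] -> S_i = -3*2^i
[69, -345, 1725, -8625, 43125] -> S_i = 69*-5^i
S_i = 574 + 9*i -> [574, 583, 592, 601, 610]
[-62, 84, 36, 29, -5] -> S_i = Random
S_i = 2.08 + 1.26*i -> [2.08, 3.34, 4.6, 5.86, 7.12]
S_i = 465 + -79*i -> [465, 386, 307, 228, 149]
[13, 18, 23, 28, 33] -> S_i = 13 + 5*i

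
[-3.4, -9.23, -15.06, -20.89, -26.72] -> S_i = -3.40 + -5.83*i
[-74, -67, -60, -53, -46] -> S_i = -74 + 7*i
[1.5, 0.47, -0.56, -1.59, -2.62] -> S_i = 1.50 + -1.03*i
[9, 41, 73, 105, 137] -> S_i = 9 + 32*i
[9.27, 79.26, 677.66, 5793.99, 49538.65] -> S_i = 9.27*8.55^i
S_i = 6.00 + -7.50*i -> [6.0, -1.5, -9.0, -16.5, -24.0]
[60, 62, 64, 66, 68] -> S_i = 60 + 2*i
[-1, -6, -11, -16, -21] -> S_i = -1 + -5*i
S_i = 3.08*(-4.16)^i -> [3.08, -12.81, 53.3, -221.73, 922.41]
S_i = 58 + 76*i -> [58, 134, 210, 286, 362]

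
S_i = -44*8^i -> [-44, -352, -2816, -22528, -180224]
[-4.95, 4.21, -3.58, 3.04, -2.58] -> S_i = -4.95*(-0.85)^i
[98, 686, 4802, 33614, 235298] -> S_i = 98*7^i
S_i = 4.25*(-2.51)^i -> [4.25, -10.67, 26.78, -67.21, 168.69]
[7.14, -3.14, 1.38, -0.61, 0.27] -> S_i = 7.14*(-0.44)^i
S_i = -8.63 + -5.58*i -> [-8.63, -14.21, -19.79, -25.37, -30.95]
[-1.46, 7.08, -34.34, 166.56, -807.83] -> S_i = -1.46*(-4.85)^i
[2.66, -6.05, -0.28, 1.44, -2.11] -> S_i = Random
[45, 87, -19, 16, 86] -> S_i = Random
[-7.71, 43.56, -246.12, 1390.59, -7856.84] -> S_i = -7.71*(-5.65)^i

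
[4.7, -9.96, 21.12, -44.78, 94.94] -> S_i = 4.70*(-2.12)^i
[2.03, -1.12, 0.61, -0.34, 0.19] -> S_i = 2.03*(-0.55)^i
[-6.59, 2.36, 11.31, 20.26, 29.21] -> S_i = -6.59 + 8.95*i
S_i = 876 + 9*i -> [876, 885, 894, 903, 912]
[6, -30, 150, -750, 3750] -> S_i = 6*-5^i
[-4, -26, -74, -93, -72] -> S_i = Random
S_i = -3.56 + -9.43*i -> [-3.56, -12.99, -22.42, -31.85, -41.28]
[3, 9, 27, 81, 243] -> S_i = 3*3^i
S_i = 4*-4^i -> [4, -16, 64, -256, 1024]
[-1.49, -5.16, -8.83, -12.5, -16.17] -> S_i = -1.49 + -3.67*i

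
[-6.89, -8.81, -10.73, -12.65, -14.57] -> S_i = -6.89 + -1.92*i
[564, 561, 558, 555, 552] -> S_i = 564 + -3*i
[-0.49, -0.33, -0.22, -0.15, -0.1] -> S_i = -0.49*0.67^i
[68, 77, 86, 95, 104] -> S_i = 68 + 9*i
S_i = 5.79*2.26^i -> [5.79, 13.09, 29.57, 66.83, 151.05]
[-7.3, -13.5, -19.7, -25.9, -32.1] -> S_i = -7.30 + -6.20*i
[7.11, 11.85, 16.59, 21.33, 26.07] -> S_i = 7.11 + 4.74*i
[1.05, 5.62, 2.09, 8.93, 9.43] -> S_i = Random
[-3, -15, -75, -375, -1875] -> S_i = -3*5^i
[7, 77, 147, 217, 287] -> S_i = 7 + 70*i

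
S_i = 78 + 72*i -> [78, 150, 222, 294, 366]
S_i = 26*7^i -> [26, 182, 1274, 8918, 62426]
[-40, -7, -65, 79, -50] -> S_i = Random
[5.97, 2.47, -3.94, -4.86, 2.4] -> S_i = Random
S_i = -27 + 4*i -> [-27, -23, -19, -15, -11]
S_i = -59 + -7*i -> [-59, -66, -73, -80, -87]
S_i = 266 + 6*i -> [266, 272, 278, 284, 290]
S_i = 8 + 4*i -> [8, 12, 16, 20, 24]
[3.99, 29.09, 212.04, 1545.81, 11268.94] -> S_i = 3.99*7.29^i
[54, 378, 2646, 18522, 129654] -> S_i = 54*7^i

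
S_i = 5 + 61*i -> [5, 66, 127, 188, 249]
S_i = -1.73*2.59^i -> [-1.73, -4.48, -11.61, -30.06, -77.85]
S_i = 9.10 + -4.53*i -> [9.1, 4.57, 0.04, -4.49, -9.02]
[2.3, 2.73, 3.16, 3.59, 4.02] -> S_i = 2.30 + 0.43*i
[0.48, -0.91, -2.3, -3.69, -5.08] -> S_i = 0.48 + -1.39*i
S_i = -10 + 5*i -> [-10, -5, 0, 5, 10]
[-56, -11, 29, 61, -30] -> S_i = Random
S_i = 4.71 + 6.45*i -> [4.71, 11.16, 17.61, 24.06, 30.51]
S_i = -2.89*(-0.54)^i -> [-2.89, 1.56, -0.84, 0.46, -0.25]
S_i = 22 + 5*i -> [22, 27, 32, 37, 42]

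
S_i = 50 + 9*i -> [50, 59, 68, 77, 86]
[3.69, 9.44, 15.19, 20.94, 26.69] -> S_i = 3.69 + 5.75*i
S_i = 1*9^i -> [1, 9, 81, 729, 6561]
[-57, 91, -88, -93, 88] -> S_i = Random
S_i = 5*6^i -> [5, 30, 180, 1080, 6480]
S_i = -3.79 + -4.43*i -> [-3.79, -8.22, -12.65, -17.08, -21.51]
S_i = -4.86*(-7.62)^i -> [-4.86, 37.03, -282.19, 2150.31, -16385.37]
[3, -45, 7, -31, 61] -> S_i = Random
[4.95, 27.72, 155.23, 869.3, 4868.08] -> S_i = 4.95*5.60^i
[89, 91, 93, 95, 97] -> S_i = 89 + 2*i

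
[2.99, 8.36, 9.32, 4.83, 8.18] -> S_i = Random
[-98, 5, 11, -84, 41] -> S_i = Random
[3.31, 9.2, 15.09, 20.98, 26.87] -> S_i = 3.31 + 5.89*i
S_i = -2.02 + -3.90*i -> [-2.02, -5.92, -9.82, -13.72, -17.62]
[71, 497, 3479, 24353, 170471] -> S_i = 71*7^i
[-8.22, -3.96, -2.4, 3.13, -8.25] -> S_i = Random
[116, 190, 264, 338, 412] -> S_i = 116 + 74*i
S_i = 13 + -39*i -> [13, -26, -65, -104, -143]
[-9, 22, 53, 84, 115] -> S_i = -9 + 31*i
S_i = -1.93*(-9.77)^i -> [-1.93, 18.86, -184.22, 1799.87, -17584.72]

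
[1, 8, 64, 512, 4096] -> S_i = 1*8^i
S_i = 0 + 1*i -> [0, 1, 2, 3, 4]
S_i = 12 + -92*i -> [12, -80, -172, -264, -356]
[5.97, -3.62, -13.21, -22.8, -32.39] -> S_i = 5.97 + -9.59*i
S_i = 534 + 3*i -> [534, 537, 540, 543, 546]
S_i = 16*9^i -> [16, 144, 1296, 11664, 104976]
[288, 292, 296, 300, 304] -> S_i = 288 + 4*i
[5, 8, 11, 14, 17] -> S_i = 5 + 3*i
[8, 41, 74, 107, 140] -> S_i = 8 + 33*i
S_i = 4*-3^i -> [4, -12, 36, -108, 324]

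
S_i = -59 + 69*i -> [-59, 10, 79, 148, 217]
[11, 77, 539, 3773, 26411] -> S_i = 11*7^i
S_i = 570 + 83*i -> [570, 653, 736, 819, 902]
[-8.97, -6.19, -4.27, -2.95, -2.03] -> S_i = -8.97*0.69^i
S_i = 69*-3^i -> [69, -207, 621, -1863, 5589]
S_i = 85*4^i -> [85, 340, 1360, 5440, 21760]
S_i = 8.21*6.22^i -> [8.21, 51.07, 317.63, 1975.67, 12288.66]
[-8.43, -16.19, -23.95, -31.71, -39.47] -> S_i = -8.43 + -7.76*i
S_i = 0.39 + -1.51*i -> [0.39, -1.12, -2.63, -4.14, -5.65]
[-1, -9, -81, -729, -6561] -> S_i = -1*9^i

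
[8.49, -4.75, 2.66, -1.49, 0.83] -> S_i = 8.49*(-0.56)^i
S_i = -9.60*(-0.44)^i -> [-9.6, 4.22, -1.86, 0.82, -0.36]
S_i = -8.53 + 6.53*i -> [-8.53, -2.0, 4.53, 11.06, 17.59]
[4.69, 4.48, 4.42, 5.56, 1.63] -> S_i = Random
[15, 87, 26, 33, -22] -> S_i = Random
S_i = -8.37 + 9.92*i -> [-8.37, 1.55, 11.47, 21.39, 31.31]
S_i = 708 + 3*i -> [708, 711, 714, 717, 720]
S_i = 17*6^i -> [17, 102, 612, 3672, 22032]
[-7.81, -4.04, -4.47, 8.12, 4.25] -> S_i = Random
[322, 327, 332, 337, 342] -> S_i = 322 + 5*i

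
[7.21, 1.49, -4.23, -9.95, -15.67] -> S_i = 7.21 + -5.72*i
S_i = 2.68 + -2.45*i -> [2.68, 0.23, -2.22, -4.67, -7.12]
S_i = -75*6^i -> [-75, -450, -2700, -16200, -97200]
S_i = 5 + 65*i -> [5, 70, 135, 200, 265]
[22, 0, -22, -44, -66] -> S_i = 22 + -22*i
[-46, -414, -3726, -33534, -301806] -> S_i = -46*9^i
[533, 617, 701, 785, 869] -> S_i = 533 + 84*i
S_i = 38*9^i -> [38, 342, 3078, 27702, 249318]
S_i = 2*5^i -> [2, 10, 50, 250, 1250]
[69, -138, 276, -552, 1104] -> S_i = 69*-2^i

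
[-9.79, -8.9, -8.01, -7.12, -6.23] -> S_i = -9.79 + 0.89*i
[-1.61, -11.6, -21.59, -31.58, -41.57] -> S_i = -1.61 + -9.99*i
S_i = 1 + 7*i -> [1, 8, 15, 22, 29]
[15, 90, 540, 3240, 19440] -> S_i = 15*6^i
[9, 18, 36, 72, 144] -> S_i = 9*2^i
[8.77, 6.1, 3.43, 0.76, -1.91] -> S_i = 8.77 + -2.67*i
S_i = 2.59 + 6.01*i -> [2.59, 8.6, 14.61, 20.62, 26.63]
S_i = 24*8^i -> [24, 192, 1536, 12288, 98304]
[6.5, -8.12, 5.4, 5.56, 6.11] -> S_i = Random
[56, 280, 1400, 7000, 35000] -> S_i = 56*5^i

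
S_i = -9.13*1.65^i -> [-9.13, -15.06, -24.86, -41.01, -67.67]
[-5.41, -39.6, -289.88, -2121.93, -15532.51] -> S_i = -5.41*7.32^i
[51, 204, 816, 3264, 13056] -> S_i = 51*4^i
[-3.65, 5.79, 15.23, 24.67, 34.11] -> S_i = -3.65 + 9.44*i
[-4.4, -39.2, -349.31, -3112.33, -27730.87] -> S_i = -4.40*8.91^i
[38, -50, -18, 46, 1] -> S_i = Random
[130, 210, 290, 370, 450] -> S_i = 130 + 80*i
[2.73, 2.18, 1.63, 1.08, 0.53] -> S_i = 2.73 + -0.55*i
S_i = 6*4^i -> [6, 24, 96, 384, 1536]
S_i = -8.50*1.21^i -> [-8.5, -10.28, -12.44, -15.06, -18.22]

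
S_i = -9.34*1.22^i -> [-9.34, -11.39, -13.9, -16.96, -20.69]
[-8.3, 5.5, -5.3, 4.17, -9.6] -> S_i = Random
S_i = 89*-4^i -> [89, -356, 1424, -5696, 22784]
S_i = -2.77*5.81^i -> [-2.77, -16.09, -93.5, -543.26, -3156.34]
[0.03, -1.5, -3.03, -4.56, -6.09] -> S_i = 0.03 + -1.53*i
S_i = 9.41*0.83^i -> [9.41, 7.81, 6.48, 5.38, 4.47]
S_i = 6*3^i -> [6, 18, 54, 162, 486]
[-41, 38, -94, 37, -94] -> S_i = Random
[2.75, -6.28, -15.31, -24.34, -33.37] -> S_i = 2.75 + -9.03*i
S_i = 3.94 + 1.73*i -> [3.94, 5.67, 7.4, 9.13, 10.86]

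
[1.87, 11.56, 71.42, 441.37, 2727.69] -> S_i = 1.87*6.18^i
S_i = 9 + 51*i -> [9, 60, 111, 162, 213]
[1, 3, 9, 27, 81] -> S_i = 1*3^i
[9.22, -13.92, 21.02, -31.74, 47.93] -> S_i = 9.22*(-1.51)^i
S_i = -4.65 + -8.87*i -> [-4.65, -13.52, -22.39, -31.26, -40.13]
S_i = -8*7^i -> [-8, -56, -392, -2744, -19208]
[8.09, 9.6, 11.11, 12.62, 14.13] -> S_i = 8.09 + 1.51*i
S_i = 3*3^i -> [3, 9, 27, 81, 243]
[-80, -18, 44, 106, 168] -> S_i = -80 + 62*i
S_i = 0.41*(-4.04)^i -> [0.41, -1.66, 6.69, -27.04, 109.22]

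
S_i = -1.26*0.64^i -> [-1.26, -0.81, -0.52, -0.33, -0.21]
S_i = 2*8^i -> [2, 16, 128, 1024, 8192]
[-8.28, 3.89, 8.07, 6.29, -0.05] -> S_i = Random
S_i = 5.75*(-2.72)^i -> [5.75, -15.64, 42.54, -115.71, 314.73]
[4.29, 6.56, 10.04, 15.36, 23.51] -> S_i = 4.29*1.53^i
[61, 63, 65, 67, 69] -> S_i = 61 + 2*i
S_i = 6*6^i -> [6, 36, 216, 1296, 7776]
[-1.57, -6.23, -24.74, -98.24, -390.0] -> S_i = -1.57*3.97^i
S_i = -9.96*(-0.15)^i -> [-9.96, 1.49, -0.22, 0.03, -0.01]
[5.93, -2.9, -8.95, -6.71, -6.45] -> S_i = Random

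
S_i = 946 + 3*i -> [946, 949, 952, 955, 958]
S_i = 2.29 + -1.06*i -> [2.29, 1.23, 0.17, -0.89, -1.95]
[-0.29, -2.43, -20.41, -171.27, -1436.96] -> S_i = -0.29*8.39^i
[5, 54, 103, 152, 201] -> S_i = 5 + 49*i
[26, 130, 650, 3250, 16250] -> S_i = 26*5^i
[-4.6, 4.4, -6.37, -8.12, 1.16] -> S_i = Random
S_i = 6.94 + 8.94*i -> [6.94, 15.88, 24.82, 33.76, 42.7]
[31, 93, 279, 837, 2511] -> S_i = 31*3^i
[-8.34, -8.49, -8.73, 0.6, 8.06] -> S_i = Random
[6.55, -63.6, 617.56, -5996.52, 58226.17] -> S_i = 6.55*(-9.71)^i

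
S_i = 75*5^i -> [75, 375, 1875, 9375, 46875]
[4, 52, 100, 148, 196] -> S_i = 4 + 48*i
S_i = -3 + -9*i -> [-3, -12, -21, -30, -39]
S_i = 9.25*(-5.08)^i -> [9.25, -46.99, 238.71, -1212.64, 6160.23]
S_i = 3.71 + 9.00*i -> [3.71, 12.71, 21.71, 30.71, 39.71]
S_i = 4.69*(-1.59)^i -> [4.69, -7.46, 11.86, -18.85, 29.98]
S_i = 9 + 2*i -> [9, 11, 13, 15, 17]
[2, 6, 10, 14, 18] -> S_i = 2 + 4*i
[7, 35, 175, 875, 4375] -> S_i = 7*5^i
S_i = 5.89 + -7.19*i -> [5.89, -1.3, -8.49, -15.68, -22.87]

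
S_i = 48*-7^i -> [48, -336, 2352, -16464, 115248]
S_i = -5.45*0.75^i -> [-5.45, -4.09, -3.07, -2.3, -1.72]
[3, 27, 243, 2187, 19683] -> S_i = 3*9^i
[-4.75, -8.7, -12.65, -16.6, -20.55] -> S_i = -4.75 + -3.95*i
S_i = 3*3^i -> [3, 9, 27, 81, 243]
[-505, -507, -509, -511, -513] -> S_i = -505 + -2*i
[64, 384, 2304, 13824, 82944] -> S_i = 64*6^i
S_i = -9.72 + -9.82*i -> [-9.72, -19.54, -29.36, -39.18, -49.0]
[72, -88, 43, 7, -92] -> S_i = Random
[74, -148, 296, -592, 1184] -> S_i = 74*-2^i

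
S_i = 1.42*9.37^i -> [1.42, 13.31, 124.67, 1168.17, 10945.78]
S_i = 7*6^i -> [7, 42, 252, 1512, 9072]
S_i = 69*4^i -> [69, 276, 1104, 4416, 17664]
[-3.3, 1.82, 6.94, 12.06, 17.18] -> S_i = -3.30 + 5.12*i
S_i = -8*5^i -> [-8, -40, -200, -1000, -5000]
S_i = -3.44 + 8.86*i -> [-3.44, 5.42, 14.28, 23.14, 32.0]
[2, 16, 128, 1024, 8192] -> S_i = 2*8^i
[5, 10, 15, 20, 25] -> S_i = 5 + 5*i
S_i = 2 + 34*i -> [2, 36, 70, 104, 138]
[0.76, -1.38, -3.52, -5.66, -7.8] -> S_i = 0.76 + -2.14*i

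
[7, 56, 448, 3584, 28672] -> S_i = 7*8^i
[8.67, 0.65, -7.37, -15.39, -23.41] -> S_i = 8.67 + -8.02*i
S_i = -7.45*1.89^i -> [-7.45, -14.08, -26.61, -50.3, -95.06]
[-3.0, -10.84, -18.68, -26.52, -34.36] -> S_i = -3.00 + -7.84*i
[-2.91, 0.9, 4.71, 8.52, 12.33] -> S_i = -2.91 + 3.81*i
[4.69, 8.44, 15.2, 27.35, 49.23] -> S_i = 4.69*1.80^i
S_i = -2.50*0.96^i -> [-2.5, -2.4, -2.3, -2.21, -2.12]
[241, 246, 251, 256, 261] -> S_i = 241 + 5*i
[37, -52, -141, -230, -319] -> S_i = 37 + -89*i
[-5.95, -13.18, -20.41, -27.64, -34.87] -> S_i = -5.95 + -7.23*i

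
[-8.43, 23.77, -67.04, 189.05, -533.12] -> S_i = -8.43*(-2.82)^i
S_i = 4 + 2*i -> [4, 6, 8, 10, 12]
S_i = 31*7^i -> [31, 217, 1519, 10633, 74431]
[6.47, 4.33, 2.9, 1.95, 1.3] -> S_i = 6.47*0.67^i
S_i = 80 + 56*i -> [80, 136, 192, 248, 304]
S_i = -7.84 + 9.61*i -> [-7.84, 1.77, 11.38, 20.99, 30.6]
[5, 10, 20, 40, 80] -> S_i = 5*2^i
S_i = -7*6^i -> [-7, -42, -252, -1512, -9072]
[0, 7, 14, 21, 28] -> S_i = 0 + 7*i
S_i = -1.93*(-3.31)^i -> [-1.93, 6.39, -21.15, 69.99, -231.67]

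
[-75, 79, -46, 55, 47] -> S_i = Random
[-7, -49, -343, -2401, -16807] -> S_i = -7*7^i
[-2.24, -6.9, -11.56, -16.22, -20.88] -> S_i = -2.24 + -4.66*i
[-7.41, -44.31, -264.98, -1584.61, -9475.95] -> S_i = -7.41*5.98^i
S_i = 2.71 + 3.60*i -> [2.71, 6.31, 9.91, 13.51, 17.11]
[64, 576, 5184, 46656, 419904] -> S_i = 64*9^i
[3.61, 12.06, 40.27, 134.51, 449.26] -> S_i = 3.61*3.34^i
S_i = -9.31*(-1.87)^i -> [-9.31, 17.41, -32.56, 60.88, -113.85]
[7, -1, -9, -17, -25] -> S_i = 7 + -8*i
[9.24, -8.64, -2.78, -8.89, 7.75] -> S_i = Random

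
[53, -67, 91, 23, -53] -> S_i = Random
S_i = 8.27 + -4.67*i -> [8.27, 3.6, -1.07, -5.74, -10.41]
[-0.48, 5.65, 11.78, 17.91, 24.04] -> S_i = -0.48 + 6.13*i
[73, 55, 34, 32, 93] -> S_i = Random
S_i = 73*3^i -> [73, 219, 657, 1971, 5913]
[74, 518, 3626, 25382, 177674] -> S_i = 74*7^i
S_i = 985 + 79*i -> [985, 1064, 1143, 1222, 1301]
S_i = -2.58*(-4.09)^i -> [-2.58, 10.55, -43.16, 176.52, -721.96]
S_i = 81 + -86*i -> [81, -5, -91, -177, -263]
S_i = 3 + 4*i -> [3, 7, 11, 15, 19]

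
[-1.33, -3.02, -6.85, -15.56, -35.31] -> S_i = -1.33*2.27^i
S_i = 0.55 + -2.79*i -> [0.55, -2.24, -5.03, -7.82, -10.61]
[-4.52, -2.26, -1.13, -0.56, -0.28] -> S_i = -4.52*0.50^i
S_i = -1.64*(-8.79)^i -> [-1.64, 14.42, -126.71, 1113.81, -9790.38]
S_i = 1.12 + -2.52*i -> [1.12, -1.4, -3.92, -6.44, -8.96]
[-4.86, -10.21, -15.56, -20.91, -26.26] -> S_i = -4.86 + -5.35*i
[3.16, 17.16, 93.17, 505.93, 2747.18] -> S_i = 3.16*5.43^i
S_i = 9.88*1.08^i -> [9.88, 10.67, 11.52, 12.45, 13.44]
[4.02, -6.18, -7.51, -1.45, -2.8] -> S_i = Random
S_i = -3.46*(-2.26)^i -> [-3.46, 7.82, -17.67, 39.94, -90.26]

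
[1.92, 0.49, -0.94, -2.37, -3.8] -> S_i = 1.92 + -1.43*i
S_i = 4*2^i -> [4, 8, 16, 32, 64]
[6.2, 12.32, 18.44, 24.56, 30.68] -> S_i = 6.20 + 6.12*i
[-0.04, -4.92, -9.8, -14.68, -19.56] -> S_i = -0.04 + -4.88*i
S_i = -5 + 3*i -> [-5, -2, 1, 4, 7]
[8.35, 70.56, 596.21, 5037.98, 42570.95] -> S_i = 8.35*8.45^i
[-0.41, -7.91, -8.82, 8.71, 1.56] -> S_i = Random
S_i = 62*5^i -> [62, 310, 1550, 7750, 38750]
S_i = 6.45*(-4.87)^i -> [6.45, -31.41, 152.97, -744.98, 3628.07]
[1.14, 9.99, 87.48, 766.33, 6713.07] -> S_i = 1.14*8.76^i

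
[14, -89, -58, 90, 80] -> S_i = Random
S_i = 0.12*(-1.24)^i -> [0.12, -0.15, 0.18, -0.23, 0.28]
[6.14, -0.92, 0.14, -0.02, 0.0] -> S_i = 6.14*(-0.15)^i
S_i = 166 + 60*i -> [166, 226, 286, 346, 406]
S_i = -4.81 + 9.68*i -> [-4.81, 4.87, 14.55, 24.23, 33.91]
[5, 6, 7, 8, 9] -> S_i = 5 + 1*i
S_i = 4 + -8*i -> [4, -4, -12, -20, -28]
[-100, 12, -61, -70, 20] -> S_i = Random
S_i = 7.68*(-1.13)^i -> [7.68, -8.68, 9.81, -11.08, 12.52]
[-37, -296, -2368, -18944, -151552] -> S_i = -37*8^i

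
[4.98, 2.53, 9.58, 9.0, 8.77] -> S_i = Random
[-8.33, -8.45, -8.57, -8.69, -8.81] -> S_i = -8.33 + -0.12*i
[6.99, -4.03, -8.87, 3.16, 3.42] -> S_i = Random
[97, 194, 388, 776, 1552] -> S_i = 97*2^i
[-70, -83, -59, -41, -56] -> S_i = Random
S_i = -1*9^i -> [-1, -9, -81, -729, -6561]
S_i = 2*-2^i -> [2, -4, 8, -16, 32]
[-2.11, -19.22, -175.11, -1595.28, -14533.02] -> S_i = -2.11*9.11^i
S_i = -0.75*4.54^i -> [-0.75, -3.4, -15.46, -70.18, -318.63]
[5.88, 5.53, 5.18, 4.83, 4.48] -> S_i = 5.88 + -0.35*i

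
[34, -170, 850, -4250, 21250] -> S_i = 34*-5^i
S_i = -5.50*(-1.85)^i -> [-5.5, 10.18, -18.82, 34.82, -64.42]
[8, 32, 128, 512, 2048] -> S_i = 8*4^i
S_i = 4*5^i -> [4, 20, 100, 500, 2500]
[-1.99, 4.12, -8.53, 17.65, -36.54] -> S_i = -1.99*(-2.07)^i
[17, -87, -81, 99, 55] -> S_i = Random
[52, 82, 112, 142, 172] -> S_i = 52 + 30*i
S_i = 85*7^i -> [85, 595, 4165, 29155, 204085]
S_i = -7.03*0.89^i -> [-7.03, -6.26, -5.57, -4.96, -4.41]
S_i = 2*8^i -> [2, 16, 128, 1024, 8192]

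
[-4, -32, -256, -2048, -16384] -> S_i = -4*8^i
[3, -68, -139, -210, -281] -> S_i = 3 + -71*i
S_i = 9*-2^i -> [9, -18, 36, -72, 144]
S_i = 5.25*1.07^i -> [5.25, 5.62, 6.01, 6.43, 6.88]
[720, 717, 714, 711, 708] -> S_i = 720 + -3*i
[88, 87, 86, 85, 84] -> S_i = 88 + -1*i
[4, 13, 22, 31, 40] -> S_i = 4 + 9*i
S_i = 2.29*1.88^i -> [2.29, 4.31, 8.09, 15.22, 28.61]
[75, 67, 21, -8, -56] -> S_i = Random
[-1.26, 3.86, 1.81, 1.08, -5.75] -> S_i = Random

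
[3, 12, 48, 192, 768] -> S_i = 3*4^i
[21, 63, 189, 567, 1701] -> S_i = 21*3^i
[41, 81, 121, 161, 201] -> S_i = 41 + 40*i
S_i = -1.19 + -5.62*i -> [-1.19, -6.81, -12.43, -18.05, -23.67]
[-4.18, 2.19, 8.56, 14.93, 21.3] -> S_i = -4.18 + 6.37*i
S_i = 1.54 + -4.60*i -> [1.54, -3.06, -7.66, -12.26, -16.86]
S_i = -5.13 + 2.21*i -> [-5.13, -2.92, -0.71, 1.5, 3.71]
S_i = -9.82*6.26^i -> [-9.82, -61.47, -384.82, -2408.99, -15080.26]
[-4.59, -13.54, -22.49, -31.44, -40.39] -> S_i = -4.59 + -8.95*i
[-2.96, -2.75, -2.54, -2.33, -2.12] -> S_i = -2.96 + 0.21*i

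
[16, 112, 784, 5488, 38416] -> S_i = 16*7^i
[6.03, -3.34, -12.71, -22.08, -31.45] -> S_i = 6.03 + -9.37*i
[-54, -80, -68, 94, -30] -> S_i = Random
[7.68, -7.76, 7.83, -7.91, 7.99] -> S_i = 7.68*(-1.01)^i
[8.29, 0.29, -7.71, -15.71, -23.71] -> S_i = 8.29 + -8.00*i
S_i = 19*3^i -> [19, 57, 171, 513, 1539]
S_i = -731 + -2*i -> [-731, -733, -735, -737, -739]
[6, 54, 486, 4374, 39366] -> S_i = 6*9^i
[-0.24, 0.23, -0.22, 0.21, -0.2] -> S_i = -0.24*(-0.95)^i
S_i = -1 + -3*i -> [-1, -4, -7, -10, -13]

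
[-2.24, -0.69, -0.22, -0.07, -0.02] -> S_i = -2.24*0.31^i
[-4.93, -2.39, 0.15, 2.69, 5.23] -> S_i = -4.93 + 2.54*i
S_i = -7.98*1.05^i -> [-7.98, -8.38, -8.8, -9.24, -9.7]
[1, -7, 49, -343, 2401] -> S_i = 1*-7^i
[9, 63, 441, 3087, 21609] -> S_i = 9*7^i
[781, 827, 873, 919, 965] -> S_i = 781 + 46*i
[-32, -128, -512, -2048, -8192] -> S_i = -32*4^i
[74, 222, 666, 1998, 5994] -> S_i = 74*3^i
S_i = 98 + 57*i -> [98, 155, 212, 269, 326]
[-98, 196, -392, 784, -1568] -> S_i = -98*-2^i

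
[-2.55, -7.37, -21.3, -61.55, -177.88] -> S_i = -2.55*2.89^i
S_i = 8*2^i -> [8, 16, 32, 64, 128]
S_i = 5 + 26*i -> [5, 31, 57, 83, 109]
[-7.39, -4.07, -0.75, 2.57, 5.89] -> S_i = -7.39 + 3.32*i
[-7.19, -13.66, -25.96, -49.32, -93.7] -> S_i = -7.19*1.90^i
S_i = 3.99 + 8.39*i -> [3.99, 12.38, 20.77, 29.16, 37.55]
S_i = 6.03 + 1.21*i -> [6.03, 7.24, 8.45, 9.66, 10.87]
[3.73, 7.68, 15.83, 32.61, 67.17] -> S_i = 3.73*2.06^i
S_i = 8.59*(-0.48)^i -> [8.59, -4.12, 1.98, -0.95, 0.46]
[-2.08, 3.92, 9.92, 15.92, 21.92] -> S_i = -2.08 + 6.00*i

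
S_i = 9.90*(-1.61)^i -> [9.9, -15.94, 25.66, -41.32, 66.52]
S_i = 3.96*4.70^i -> [3.96, 18.61, 87.48, 411.14, 1932.35]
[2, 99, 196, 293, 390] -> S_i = 2 + 97*i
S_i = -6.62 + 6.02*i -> [-6.62, -0.6, 5.42, 11.44, 17.46]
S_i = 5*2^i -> [5, 10, 20, 40, 80]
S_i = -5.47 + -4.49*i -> [-5.47, -9.96, -14.45, -18.94, -23.43]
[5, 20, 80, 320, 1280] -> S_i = 5*4^i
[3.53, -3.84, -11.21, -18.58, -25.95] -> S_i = 3.53 + -7.37*i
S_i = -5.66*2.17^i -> [-5.66, -12.28, -26.65, -57.84, -125.5]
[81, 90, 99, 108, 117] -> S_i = 81 + 9*i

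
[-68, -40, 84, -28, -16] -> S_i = Random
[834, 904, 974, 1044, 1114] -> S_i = 834 + 70*i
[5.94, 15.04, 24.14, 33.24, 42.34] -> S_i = 5.94 + 9.10*i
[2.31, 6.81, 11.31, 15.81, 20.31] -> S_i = 2.31 + 4.50*i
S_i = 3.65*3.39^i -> [3.65, 12.37, 41.95, 142.2, 482.05]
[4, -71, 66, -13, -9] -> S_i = Random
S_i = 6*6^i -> [6, 36, 216, 1296, 7776]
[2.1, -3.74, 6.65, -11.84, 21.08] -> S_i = 2.10*(-1.78)^i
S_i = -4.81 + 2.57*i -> [-4.81, -2.24, 0.33, 2.9, 5.47]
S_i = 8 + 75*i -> [8, 83, 158, 233, 308]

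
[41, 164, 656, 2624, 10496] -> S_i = 41*4^i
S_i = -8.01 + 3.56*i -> [-8.01, -4.45, -0.89, 2.67, 6.23]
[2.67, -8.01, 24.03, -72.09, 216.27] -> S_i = 2.67*(-3.00)^i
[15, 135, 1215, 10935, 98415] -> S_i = 15*9^i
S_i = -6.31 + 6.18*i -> [-6.31, -0.13, 6.05, 12.23, 18.41]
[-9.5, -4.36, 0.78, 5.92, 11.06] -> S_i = -9.50 + 5.14*i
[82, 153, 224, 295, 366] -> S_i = 82 + 71*i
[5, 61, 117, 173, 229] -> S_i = 5 + 56*i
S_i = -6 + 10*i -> [-6, 4, 14, 24, 34]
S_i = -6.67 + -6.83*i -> [-6.67, -13.5, -20.33, -27.16, -33.99]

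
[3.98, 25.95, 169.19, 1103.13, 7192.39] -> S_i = 3.98*6.52^i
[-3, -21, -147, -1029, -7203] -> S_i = -3*7^i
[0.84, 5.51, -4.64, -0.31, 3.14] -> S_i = Random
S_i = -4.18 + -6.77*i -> [-4.18, -10.95, -17.72, -24.49, -31.26]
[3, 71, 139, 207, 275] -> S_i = 3 + 68*i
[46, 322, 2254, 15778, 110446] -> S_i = 46*7^i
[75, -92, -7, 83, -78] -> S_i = Random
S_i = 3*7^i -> [3, 21, 147, 1029, 7203]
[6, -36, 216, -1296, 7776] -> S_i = 6*-6^i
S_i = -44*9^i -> [-44, -396, -3564, -32076, -288684]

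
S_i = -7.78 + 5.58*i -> [-7.78, -2.2, 3.38, 8.96, 14.54]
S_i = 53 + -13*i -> [53, 40, 27, 14, 1]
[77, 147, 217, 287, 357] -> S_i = 77 + 70*i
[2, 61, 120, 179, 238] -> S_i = 2 + 59*i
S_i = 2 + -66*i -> [2, -64, -130, -196, -262]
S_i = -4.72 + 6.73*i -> [-4.72, 2.01, 8.74, 15.47, 22.2]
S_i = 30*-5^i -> [30, -150, 750, -3750, 18750]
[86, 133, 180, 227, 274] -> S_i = 86 + 47*i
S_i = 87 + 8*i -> [87, 95, 103, 111, 119]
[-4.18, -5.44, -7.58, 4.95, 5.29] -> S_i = Random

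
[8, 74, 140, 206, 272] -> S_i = 8 + 66*i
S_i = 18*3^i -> [18, 54, 162, 486, 1458]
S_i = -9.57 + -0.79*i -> [-9.57, -10.36, -11.15, -11.94, -12.73]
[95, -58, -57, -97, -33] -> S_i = Random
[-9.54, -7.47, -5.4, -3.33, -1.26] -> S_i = -9.54 + 2.07*i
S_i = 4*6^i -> [4, 24, 144, 864, 5184]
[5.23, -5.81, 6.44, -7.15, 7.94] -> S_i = 5.23*(-1.11)^i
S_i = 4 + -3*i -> [4, 1, -2, -5, -8]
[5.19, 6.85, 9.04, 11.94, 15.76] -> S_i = 5.19*1.32^i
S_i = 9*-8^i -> [9, -72, 576, -4608, 36864]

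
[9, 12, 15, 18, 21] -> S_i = 9 + 3*i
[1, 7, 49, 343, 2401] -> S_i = 1*7^i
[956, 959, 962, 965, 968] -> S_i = 956 + 3*i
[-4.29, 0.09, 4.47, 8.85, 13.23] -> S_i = -4.29 + 4.38*i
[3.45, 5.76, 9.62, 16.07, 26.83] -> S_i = 3.45*1.67^i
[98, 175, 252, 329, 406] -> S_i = 98 + 77*i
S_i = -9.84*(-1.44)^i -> [-9.84, 14.17, -20.4, 29.38, -42.31]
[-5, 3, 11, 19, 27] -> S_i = -5 + 8*i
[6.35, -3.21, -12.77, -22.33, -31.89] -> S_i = 6.35 + -9.56*i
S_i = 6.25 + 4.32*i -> [6.25, 10.57, 14.89, 19.21, 23.53]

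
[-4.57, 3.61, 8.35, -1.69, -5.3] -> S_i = Random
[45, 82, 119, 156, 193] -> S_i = 45 + 37*i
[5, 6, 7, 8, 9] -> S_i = 5 + 1*i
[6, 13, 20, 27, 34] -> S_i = 6 + 7*i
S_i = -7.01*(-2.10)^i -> [-7.01, 14.72, -30.91, 64.92, -136.33]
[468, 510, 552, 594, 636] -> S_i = 468 + 42*i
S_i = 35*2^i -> [35, 70, 140, 280, 560]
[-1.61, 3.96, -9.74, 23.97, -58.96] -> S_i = -1.61*(-2.46)^i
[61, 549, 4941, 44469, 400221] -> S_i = 61*9^i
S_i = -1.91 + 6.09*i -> [-1.91, 4.18, 10.27, 16.36, 22.45]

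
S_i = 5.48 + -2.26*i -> [5.48, 3.22, 0.96, -1.3, -3.56]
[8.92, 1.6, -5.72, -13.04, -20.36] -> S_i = 8.92 + -7.32*i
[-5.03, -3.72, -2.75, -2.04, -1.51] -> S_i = -5.03*0.74^i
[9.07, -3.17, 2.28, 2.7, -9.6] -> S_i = Random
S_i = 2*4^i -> [2, 8, 32, 128, 512]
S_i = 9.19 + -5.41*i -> [9.19, 3.78, -1.63, -7.04, -12.45]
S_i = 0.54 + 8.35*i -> [0.54, 8.89, 17.24, 25.59, 33.94]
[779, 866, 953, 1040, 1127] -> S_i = 779 + 87*i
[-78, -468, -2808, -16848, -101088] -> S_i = -78*6^i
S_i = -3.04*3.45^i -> [-3.04, -10.49, -36.18, -124.83, -430.68]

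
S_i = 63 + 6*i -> [63, 69, 75, 81, 87]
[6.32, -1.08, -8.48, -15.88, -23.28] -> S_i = 6.32 + -7.40*i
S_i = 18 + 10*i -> [18, 28, 38, 48, 58]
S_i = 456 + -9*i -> [456, 447, 438, 429, 420]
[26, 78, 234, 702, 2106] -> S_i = 26*3^i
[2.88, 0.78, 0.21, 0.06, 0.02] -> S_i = 2.88*0.27^i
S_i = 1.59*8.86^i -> [1.59, 14.09, 124.81, 1105.86, 9797.88]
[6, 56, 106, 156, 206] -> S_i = 6 + 50*i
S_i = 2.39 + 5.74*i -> [2.39, 8.13, 13.87, 19.61, 25.35]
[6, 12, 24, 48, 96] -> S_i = 6*2^i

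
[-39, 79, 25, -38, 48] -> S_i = Random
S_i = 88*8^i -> [88, 704, 5632, 45056, 360448]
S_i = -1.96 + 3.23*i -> [-1.96, 1.27, 4.5, 7.73, 10.96]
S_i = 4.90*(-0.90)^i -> [4.9, -4.41, 3.97, -3.57, 3.21]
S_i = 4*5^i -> [4, 20, 100, 500, 2500]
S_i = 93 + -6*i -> [93, 87, 81, 75, 69]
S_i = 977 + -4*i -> [977, 973, 969, 965, 961]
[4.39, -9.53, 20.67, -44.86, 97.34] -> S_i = 4.39*(-2.17)^i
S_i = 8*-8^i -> [8, -64, 512, -4096, 32768]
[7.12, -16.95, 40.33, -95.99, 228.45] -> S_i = 7.12*(-2.38)^i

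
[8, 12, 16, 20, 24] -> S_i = 8 + 4*i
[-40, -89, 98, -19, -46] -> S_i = Random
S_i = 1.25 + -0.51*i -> [1.25, 0.74, 0.23, -0.28, -0.79]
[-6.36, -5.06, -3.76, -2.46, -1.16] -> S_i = -6.36 + 1.30*i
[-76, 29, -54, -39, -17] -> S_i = Random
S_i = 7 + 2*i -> [7, 9, 11, 13, 15]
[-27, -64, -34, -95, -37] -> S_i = Random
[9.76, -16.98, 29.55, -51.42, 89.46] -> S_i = 9.76*(-1.74)^i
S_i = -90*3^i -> [-90, -270, -810, -2430, -7290]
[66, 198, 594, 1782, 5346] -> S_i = 66*3^i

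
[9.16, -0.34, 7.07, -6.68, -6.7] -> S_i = Random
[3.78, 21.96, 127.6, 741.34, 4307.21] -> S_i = 3.78*5.81^i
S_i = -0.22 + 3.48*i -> [-0.22, 3.26, 6.74, 10.22, 13.7]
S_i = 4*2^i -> [4, 8, 16, 32, 64]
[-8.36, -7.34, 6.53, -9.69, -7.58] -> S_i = Random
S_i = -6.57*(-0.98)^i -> [-6.57, 6.44, -6.31, 6.18, -6.06]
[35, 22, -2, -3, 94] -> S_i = Random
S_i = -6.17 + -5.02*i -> [-6.17, -11.19, -16.21, -21.23, -26.25]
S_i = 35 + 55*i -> [35, 90, 145, 200, 255]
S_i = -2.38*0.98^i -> [-2.38, -2.33, -2.29, -2.24, -2.2]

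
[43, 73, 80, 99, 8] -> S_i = Random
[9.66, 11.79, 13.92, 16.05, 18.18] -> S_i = 9.66 + 2.13*i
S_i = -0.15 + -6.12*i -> [-0.15, -6.27, -12.39, -18.51, -24.63]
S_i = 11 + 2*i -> [11, 13, 15, 17, 19]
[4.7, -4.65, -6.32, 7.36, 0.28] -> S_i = Random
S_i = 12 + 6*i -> [12, 18, 24, 30, 36]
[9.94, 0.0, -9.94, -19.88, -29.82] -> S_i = 9.94 + -9.94*i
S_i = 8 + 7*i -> [8, 15, 22, 29, 36]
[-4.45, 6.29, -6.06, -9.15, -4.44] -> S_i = Random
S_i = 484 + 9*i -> [484, 493, 502, 511, 520]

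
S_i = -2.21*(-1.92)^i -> [-2.21, 4.24, -8.15, 15.64, -30.03]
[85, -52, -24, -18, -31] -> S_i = Random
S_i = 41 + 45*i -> [41, 86, 131, 176, 221]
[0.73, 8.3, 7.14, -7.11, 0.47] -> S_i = Random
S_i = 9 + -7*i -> [9, 2, -5, -12, -19]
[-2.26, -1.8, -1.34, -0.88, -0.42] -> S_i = -2.26 + 0.46*i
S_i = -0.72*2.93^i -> [-0.72, -2.11, -6.18, -18.11, -53.06]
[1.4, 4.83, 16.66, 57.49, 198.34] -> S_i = 1.40*3.45^i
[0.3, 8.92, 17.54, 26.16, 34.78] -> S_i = 0.30 + 8.62*i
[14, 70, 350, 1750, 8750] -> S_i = 14*5^i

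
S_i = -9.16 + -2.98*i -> [-9.16, -12.14, -15.12, -18.1, -21.08]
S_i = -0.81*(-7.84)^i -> [-0.81, 6.35, -49.79, 390.33, -3060.2]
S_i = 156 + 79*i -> [156, 235, 314, 393, 472]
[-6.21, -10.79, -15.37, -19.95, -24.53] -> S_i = -6.21 + -4.58*i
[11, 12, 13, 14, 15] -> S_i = 11 + 1*i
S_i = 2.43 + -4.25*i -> [2.43, -1.82, -6.07, -10.32, -14.57]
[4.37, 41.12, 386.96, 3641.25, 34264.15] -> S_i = 4.37*9.41^i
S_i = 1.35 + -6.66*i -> [1.35, -5.31, -11.97, -18.63, -25.29]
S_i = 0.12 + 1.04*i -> [0.12, 1.16, 2.2, 3.24, 4.28]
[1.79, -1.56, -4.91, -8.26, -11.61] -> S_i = 1.79 + -3.35*i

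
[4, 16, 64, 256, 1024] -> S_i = 4*4^i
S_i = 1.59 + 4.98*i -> [1.59, 6.57, 11.55, 16.53, 21.51]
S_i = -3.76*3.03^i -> [-3.76, -11.39, -34.52, -104.6, -316.93]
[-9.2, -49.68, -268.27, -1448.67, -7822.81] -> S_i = -9.20*5.40^i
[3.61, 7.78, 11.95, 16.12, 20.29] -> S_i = 3.61 + 4.17*i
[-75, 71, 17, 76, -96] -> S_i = Random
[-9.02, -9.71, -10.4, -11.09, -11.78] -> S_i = -9.02 + -0.69*i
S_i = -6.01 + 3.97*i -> [-6.01, -2.04, 1.93, 5.9, 9.87]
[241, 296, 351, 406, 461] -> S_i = 241 + 55*i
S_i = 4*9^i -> [4, 36, 324, 2916, 26244]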